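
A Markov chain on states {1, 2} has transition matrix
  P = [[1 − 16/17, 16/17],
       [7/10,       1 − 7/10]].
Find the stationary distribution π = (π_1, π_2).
π_1 = 119/279, π_2 = 160/279

Solve πP = π with π_1 + π_2 = 1. From πP = π: π_1 · (1 − 16/17) + π_2 · 7/10 = π_1 ⇒ π_2 · 7/10 = π_1 · 16/17 ⇒ π_2/π_1 = (16/17)/(7/10) = 160/119. Together with π_1 + π_2 = 1:
  π_1 = (7/10)/(16/17 + 7/10) = (7/10)/(279/170) = 119/279,
  π_2 = (16/17)/(16/17 + 7/10) = (16/17)/(279/170) = 160/279.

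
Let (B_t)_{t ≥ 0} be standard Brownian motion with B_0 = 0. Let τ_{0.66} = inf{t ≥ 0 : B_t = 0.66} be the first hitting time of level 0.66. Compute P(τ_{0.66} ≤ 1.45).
P(τ_{0.66} ≤ 1.45) = 2(1 − Φ(0.66/√1.45)) = 2(1 − Φ(0.5481)) ≈ 0.5836

By the reflection principle for standard BM, P(τ_b ≤ t) = 2 · P(B_t ≥ b). Since B_t ~ N(0, t), P(B_t ≥ 0.66) = 1 − Φ(0.66/√t) = 1 − Φ(0.66/√1.45) = 1 − Φ(0.5481) ≈ 0.29181. Doubling: P(τ_{0.66} ≤ 1.45) ≈ 2 · 0.29181 = 0.58362 ≈ 0.5836.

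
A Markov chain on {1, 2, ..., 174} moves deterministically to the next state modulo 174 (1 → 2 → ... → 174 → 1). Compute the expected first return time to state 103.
E[T_103 | X_0 = 103] = 174

The chain cycles deterministically, so starting at state 103 it returns in exactly 174 steps. Equivalently, the stationary distribution is uniform π_j = 1/174 for every state j, so by Kac's formula E[T_103] = 1/π_103 = 174.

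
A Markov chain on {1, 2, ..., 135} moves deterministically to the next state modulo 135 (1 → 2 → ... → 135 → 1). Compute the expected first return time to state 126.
E[T_126 | X_0 = 126] = 135

The chain cycles deterministically, so starting at state 126 it returns in exactly 135 steps. Equivalently, the stationary distribution is uniform π_j = 1/135 for every state j, so by Kac's formula E[T_126] = 1/π_126 = 135.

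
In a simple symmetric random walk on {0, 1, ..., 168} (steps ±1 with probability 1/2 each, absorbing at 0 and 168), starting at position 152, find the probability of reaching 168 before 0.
P(hit 168 before 0) = 152/168 = 19/21

Let u_k = P(hit 168 before 0 | start at k). Then u_0 = 0, u_168 = 1, and u_k = u_{k-1}/2 + u_{k+1}/2 for 1 ≤ k ≤ 167. This harmonic recurrence is solved by u_k = k/168, giving u_152 = 152/168 = 19/21.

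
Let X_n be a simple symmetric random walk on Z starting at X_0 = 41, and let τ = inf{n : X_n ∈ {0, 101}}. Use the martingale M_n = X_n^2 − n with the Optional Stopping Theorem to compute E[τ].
E[τ] = 2460

M_n = X_n^2 − n is a martingale (since E[X_{n+1}^2 | F_n] = X_n^2 + 1). By OST (τ has finite mean in a bounded region), E[M_τ] = E[M_0] = X_0^2 − 0 = 41^2 = 1681. Also E[M_τ] = E[X_τ^2] − E[τ]. The walk exits at 0 or 101, with P(hit 101 first) = 41/101, so E[X_τ^2] = 101^2 · 41/101 + 0 = 4141. Thus E[τ] = E[X_τ^2] − E[M_τ] = 4141 − 1681 = 2460 = 41(101 − 41) = 2460.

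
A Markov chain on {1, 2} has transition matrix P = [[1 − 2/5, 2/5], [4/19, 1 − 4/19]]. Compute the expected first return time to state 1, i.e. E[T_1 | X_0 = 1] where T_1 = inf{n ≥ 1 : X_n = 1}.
E[T_1 | X_0 = 1] = 1/π_1 = 29/10

For an irreducible recurrent Markov chain with stationary distribution π, E[T_i | X_0 = i] = 1/π_i (Kac's formula). Here π_1 = (4/19)/(2/5 + 4/19) = (4/19)/(58/95) = 10/29, so E[T_1 | X_0 = 1] = 1/π_1 = (2/5 + 4/19)/(4/19) = (58/95)/(4/19) = 29/10.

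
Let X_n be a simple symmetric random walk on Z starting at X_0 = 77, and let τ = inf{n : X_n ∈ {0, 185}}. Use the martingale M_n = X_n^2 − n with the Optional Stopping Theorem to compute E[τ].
E[τ] = 8316

M_n = X_n^2 − n is a martingale (since E[X_{n+1}^2 | F_n] = X_n^2 + 1). By OST (τ has finite mean in a bounded region), E[M_τ] = E[M_0] = X_0^2 − 0 = 77^2 = 5929. Also E[M_τ] = E[X_τ^2] − E[τ]. The walk exits at 0 or 185, with P(hit 185 first) = 77/185, so E[X_τ^2] = 185^2 · 77/185 + 0 = 14245. Thus E[τ] = E[X_τ^2] − E[M_τ] = 14245 − 5929 = 8316 = 77(185 − 77) = 8316.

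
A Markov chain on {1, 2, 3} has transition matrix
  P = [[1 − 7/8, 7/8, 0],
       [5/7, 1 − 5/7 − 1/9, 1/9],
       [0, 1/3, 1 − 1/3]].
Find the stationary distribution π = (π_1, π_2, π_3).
π = (30/79, 147/316, 49/316)

This is a birth-death chain on three states, which satisfies detailed balance: π_1 · P_{12} = π_2 · P_{21} and π_2 · P_{23} = π_3 · P_{32}.
From π_1 · 7/8 = π_2 · 5/7: π_2/π_1 = (7/8)/(5/7) = 49/40.
From π_2 · 1/9 = π_3 · 1/3: π_3/π_2 = (1/9)/(1/3) = 1/3.
Take π_1 proportional to 1; then unnormalized π = (1, 49/40, 49/120). Normalize by dividing by the sum 79/30:
  π = (30/79, 147/316, 49/316).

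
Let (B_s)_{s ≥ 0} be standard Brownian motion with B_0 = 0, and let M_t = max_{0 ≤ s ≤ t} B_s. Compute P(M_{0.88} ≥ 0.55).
P(M_{0.88} ≥ 0.55) = 2·P(B_{0.88} ≥ 0.55) = 2(1 − Φ(0.55/√0.88)) ≈ 0.5577

By the reflection principle for Brownian motion, P(M_t ≥ a) = 2 · P(B_t ≥ a) for a ≥ 0. Since B_t ~ N(0, t), P(B_t ≥ 0.55) = 1 − Φ(0.55/√t) = 1 − Φ(0.55/√0.88) = 1 − Φ(0.5863). So
  P(M_{0.88} ≥ 0.55) = 2(1 − Φ(0.5863)) ≈ 0.5577.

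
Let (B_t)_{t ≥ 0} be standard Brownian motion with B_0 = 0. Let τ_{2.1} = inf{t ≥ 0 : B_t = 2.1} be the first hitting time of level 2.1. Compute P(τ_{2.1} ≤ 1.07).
P(τ_{2.1} ≤ 1.07) = 2(1 − Φ(2.1/√1.07)) = 2(1 − Φ(2.0301)) ≈ 0.0423

By the reflection principle for standard BM, P(τ_b ≤ t) = 2 · P(B_t ≥ b). Since B_t ~ N(0, t), P(B_t ≥ 2.1) = 1 − Φ(2.1/√t) = 1 − Φ(2.1/√1.07) = 1 − Φ(2.0301) ≈ 0.02117. Doubling: P(τ_{2.1} ≤ 1.07) ≈ 2 · 0.02117 = 0.04234 ≈ 0.0423.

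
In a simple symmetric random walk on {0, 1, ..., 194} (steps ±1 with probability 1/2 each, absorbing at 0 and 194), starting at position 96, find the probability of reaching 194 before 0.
P(hit 194 before 0) = 96/194 = 48/97

Let u_k = P(hit 194 before 0 | start at k). Then u_0 = 0, u_194 = 1, and u_k = u_{k-1}/2 + u_{k+1}/2 for 1 ≤ k ≤ 193. This harmonic recurrence is solved by u_k = k/194, giving u_96 = 96/194 = 48/97.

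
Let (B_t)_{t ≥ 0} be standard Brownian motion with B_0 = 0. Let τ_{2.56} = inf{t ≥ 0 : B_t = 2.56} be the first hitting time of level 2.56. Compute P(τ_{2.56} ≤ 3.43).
P(τ_{2.56} ≤ 3.43) = 2(1 − Φ(2.56/√3.43)) = 2(1 − Φ(1.3823)) ≈ 0.1669

By the reflection principle for standard BM, P(τ_b ≤ t) = 2 · P(B_t ≥ b). Since B_t ~ N(0, t), P(B_t ≥ 2.56) = 1 − Φ(2.56/√t) = 1 − Φ(2.56/√3.43) = 1 − Φ(1.3823) ≈ 0.08344. Doubling: P(τ_{2.56} ≤ 3.43) ≈ 2 · 0.08344 = 0.16688 ≈ 0.1669.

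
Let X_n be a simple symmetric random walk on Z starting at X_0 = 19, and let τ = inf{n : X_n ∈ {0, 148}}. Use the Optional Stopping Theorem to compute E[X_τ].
E[X_τ] = 19

X_n is a martingale and τ is a bounded-mean stopping time (indeed τ is finite a.s. with bounded expectation since the walk is in a bounded region). By the OST, E[X_τ] = E[X_0] = 19. Equivalently: E[X_τ] = 148 · P(hit 148 first) + 0 · P(hit 0 first) = 148 · (19/148) = 19.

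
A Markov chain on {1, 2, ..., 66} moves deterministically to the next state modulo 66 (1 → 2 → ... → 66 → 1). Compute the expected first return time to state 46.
E[T_46 | X_0 = 46] = 66

The chain cycles deterministically, so starting at state 46 it returns in exactly 66 steps. Equivalently, the stationary distribution is uniform π_j = 1/66 for every state j, so by Kac's formula E[T_46] = 1/π_46 = 66.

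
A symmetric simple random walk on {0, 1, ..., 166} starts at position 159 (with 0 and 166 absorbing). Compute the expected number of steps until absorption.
E[τ | X_0 = 159] = 1113

Let v_k = E[τ | X_0 = k]. Boundary: v_0 = v_166 = 0. Recurrence: v_k = 1 + (v_{k-1} + v_{k+1})/2 for 1 ≤ k ≤ 165. The particular solution to v_k − (v_{k-1} + v_{k+1})/2 = 1 is v_k = −k^2. Adding homogeneous solution A + B k and matching boundaries gives v_k = k (166 − k). Substituting k = 159: v_159 = 159 · 7 = 1113.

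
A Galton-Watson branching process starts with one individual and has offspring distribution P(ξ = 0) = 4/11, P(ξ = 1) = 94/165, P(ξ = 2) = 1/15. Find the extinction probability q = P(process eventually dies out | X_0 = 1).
q = 1

Mean offspring μ = 0·4/11 + 1·94/165 + 2·1/15 = 116/165 ≤ 1. For μ ≤ 1 with offspring not concentrated at 1, the Galton-Watson process goes extinct almost surely, so q = 1.
(Algebraic check: The pgf is f(s) = 4/11 + 94/165·s + 1/15·s². The extinction probability q is the smallest fixed point of f in [0, 1]. Setting s = f(s):
  1/15·s² + (94/165 − 1)·s + 4/11 = 0
  1/15·s² − (4/11 + 1/15)·s + 4/11 = 0
which factors as (s − 1)·(1/15·s − 4/11) = 0, giving roots s = 1 and s = (4/11)/(1/15) = 60/11. Since 60/11 ≥ 1, the smallest root in [0, 1] is s = 1.)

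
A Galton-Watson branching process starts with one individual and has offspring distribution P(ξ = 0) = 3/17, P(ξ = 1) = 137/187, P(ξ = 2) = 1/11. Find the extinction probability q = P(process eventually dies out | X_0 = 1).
q = 1

Mean offspring μ = 0·3/17 + 1·137/187 + 2·1/11 = 171/187 ≤ 1. For μ ≤ 1 with offspring not concentrated at 1, the Galton-Watson process goes extinct almost surely, so q = 1.
(Algebraic check: The pgf is f(s) = 3/17 + 137/187·s + 1/11·s². The extinction probability q is the smallest fixed point of f in [0, 1]. Setting s = f(s):
  1/11·s² + (137/187 − 1)·s + 3/17 = 0
  1/11·s² − (3/17 + 1/11)·s + 3/17 = 0
which factors as (s − 1)·(1/11·s − 3/17) = 0, giving roots s = 1 and s = (3/17)/(1/11) = 33/17. Since 33/17 ≥ 1, the smallest root in [0, 1] is s = 1.)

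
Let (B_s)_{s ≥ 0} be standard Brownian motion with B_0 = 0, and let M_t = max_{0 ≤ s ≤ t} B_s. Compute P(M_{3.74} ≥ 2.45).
P(M_{3.74} ≥ 2.45) = 2·P(B_{3.74} ≥ 2.45) = 2(1 − Φ(2.45/√3.74)) ≈ 0.2052

By the reflection principle for Brownian motion, P(M_t ≥ a) = 2 · P(B_t ≥ a) for a ≥ 0. Since B_t ~ N(0, t), P(B_t ≥ 2.45) = 1 − Φ(2.45/√t) = 1 − Φ(2.45/√3.74) = 1 − Φ(1.2669). So
  P(M_{3.74} ≥ 2.45) = 2(1 − Φ(1.2669)) ≈ 0.2052.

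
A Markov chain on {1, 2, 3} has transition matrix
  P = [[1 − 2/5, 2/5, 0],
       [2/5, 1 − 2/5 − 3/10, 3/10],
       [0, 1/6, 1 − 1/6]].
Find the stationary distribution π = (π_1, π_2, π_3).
π = (5/19, 5/19, 9/19)

This is a birth-death chain on three states, which satisfies detailed balance: π_1 · P_{12} = π_2 · P_{21} and π_2 · P_{23} = π_3 · P_{32}.
From π_1 · 2/5 = π_2 · 2/5: π_2/π_1 = (2/5)/(2/5) = 1.
From π_2 · 3/10 = π_3 · 1/6: π_3/π_2 = (3/10)/(1/6) = 9/5.
Take π_1 proportional to 1; then unnormalized π = (1, 1, 9/5). Normalize by dividing by the sum 19/5:
  π = (5/19, 5/19, 9/19).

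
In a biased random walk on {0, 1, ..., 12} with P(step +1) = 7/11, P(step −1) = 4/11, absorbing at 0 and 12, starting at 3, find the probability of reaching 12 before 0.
P(hit 12 before 0) = (1 − (4/7)^3) / (1 − (4/7)^12) = 40353607/49550215

Let u_k denote P(reach 12 before 0 | start at k). Boundary: u_0 = 0, u_12 = 1. Recurrence: u_k = 7/11·u_{k+1} + 4/11·u_{k-1} for 1 ≤ k ≤ 11. Try u_k = A + B·r^k with r = q/p = (4/11)/(7/11) = 4/7. Substitution satisfies the recurrence; boundary conditions give:
  u_k = (1 − r^k) / (1 − r^N) = (1 − (4/7)^3) / (1 − (4/7)^12) = 40353607/49550215.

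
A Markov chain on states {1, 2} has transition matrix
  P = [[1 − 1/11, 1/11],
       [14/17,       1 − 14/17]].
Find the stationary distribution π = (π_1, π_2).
π_1 = 154/171, π_2 = 17/171

Solve πP = π with π_1 + π_2 = 1. From πP = π: π_1 · (1 − 1/11) + π_2 · 14/17 = π_1 ⇒ π_2 · 14/17 = π_1 · 1/11 ⇒ π_2/π_1 = (1/11)/(14/17) = 17/154. Together with π_1 + π_2 = 1:
  π_1 = (14/17)/(1/11 + 14/17) = (14/17)/(171/187) = 154/171,
  π_2 = (1/11)/(1/11 + 14/17) = (1/11)/(171/187) = 17/171.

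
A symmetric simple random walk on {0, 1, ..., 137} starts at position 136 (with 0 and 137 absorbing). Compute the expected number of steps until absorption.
E[τ | X_0 = 136] = 136

Let v_k = E[τ | X_0 = k]. Boundary: v_0 = v_137 = 0. Recurrence: v_k = 1 + (v_{k-1} + v_{k+1})/2 for 1 ≤ k ≤ 136. The particular solution to v_k − (v_{k-1} + v_{k+1})/2 = 1 is v_k = −k^2. Adding homogeneous solution A + B k and matching boundaries gives v_k = k (137 − k). Substituting k = 136: v_136 = 136 · 1 = 136.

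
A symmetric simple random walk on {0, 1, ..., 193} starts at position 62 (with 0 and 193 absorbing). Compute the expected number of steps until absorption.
E[τ | X_0 = 62] = 8122

Let v_k = E[τ | X_0 = k]. Boundary: v_0 = v_193 = 0. Recurrence: v_k = 1 + (v_{k-1} + v_{k+1})/2 for 1 ≤ k ≤ 192. The particular solution to v_k − (v_{k-1} + v_{k+1})/2 = 1 is v_k = −k^2. Adding homogeneous solution A + B k and matching boundaries gives v_k = k (193 − k). Substituting k = 62: v_62 = 62 · 131 = 8122.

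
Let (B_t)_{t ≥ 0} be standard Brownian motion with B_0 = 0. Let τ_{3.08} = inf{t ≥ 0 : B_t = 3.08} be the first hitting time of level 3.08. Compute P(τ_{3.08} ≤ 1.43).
P(τ_{3.08} ≤ 1.43) = 2(1 − Φ(3.08/√1.43)) = 2(1 − Φ(2.5756)) ≈ 0.0100

By the reflection principle for standard BM, P(τ_b ≤ t) = 2 · P(B_t ≥ b). Since B_t ~ N(0, t), P(B_t ≥ 3.08) = 1 − Φ(3.08/√t) = 1 − Φ(3.08/√1.43) = 1 − Φ(2.5756) ≈ 0.00500. Doubling: P(τ_{3.08} ≤ 1.43) ≈ 2 · 0.00500 = 0.01000 ≈ 0.0100.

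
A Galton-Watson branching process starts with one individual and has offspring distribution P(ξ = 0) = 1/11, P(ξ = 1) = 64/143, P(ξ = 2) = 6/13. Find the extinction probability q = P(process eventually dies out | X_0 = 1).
q = 13/66

The pgf is f(s) = 1/11 + 64/143·s + 6/13·s². The extinction probability q is the smallest fixed point of f in [0, 1]. Setting s = f(s):
  6/13·s² + (64/143 − 1)·s + 1/11 = 0
  6/13·s² − (1/11 + 6/13)·s + 1/11 = 0
which factors as (s − 1)·(6/13·s − 1/11) = 0, giving roots s = 1 and s = (1/11)/(6/13) = 13/66.
Mean offspring μ = 64/143 + 2·6/13 = 196/143 > 1 (supercritical), so q < 1. The extinction probability is the smaller root: q = (1/11)/(6/13) = 13/66.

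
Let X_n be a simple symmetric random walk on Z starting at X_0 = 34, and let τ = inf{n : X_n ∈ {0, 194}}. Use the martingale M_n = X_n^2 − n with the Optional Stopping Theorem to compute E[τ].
E[τ] = 5440

M_n = X_n^2 − n is a martingale (since E[X_{n+1}^2 | F_n] = X_n^2 + 1). By OST (τ has finite mean in a bounded region), E[M_τ] = E[M_0] = X_0^2 − 0 = 34^2 = 1156. Also E[M_τ] = E[X_τ^2] − E[τ]. The walk exits at 0 or 194, with P(hit 194 first) = 34/194, so E[X_τ^2] = 194^2 · 34/194 + 0 = 6596. Thus E[τ] = E[X_τ^2] − E[M_τ] = 6596 − 1156 = 5440 = 34(194 − 34) = 5440.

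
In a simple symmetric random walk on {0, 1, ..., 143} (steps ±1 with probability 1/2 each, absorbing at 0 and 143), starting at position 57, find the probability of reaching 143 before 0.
P(hit 143 before 0) = 57/143

Let u_k = P(hit 143 before 0 | start at k). Then u_0 = 0, u_143 = 1, and u_k = u_{k-1}/2 + u_{k+1}/2 for 1 ≤ k ≤ 142. This harmonic recurrence is solved by u_k = k/143, giving u_57 = 57/143.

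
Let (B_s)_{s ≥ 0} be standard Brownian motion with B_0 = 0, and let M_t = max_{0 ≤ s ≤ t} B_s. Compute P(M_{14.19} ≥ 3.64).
P(M_{14.19} ≥ 3.64) = 2·P(B_{14.19} ≥ 3.64) = 2(1 − Φ(3.64/√14.19)) ≈ 0.3339

By the reflection principle for Brownian motion, P(M_t ≥ a) = 2 · P(B_t ≥ a) for a ≥ 0. Since B_t ~ N(0, t), P(B_t ≥ 3.64) = 1 − Φ(3.64/√t) = 1 − Φ(3.64/√14.19) = 1 − Φ(0.9663). So
  P(M_{14.19} ≥ 3.64) = 2(1 − Φ(0.9663)) ≈ 0.3339.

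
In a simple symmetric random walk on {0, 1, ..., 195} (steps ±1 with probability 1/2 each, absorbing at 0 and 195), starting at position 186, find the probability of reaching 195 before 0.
P(hit 195 before 0) = 186/195 = 62/65

Let u_k = P(hit 195 before 0 | start at k). Then u_0 = 0, u_195 = 1, and u_k = u_{k-1}/2 + u_{k+1}/2 for 1 ≤ k ≤ 194. This harmonic recurrence is solved by u_k = k/195, giving u_186 = 186/195 = 62/65.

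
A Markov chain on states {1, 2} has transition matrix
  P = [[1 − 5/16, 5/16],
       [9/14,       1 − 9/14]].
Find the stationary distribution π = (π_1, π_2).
π_1 = 72/107, π_2 = 35/107

Solve πP = π with π_1 + π_2 = 1. From πP = π: π_1 · (1 − 5/16) + π_2 · 9/14 = π_1 ⇒ π_2 · 9/14 = π_1 · 5/16 ⇒ π_2/π_1 = (5/16)/(9/14) = 35/72. Together with π_1 + π_2 = 1:
  π_1 = (9/14)/(5/16 + 9/14) = (9/14)/(107/112) = 72/107,
  π_2 = (5/16)/(5/16 + 9/14) = (5/16)/(107/112) = 35/107.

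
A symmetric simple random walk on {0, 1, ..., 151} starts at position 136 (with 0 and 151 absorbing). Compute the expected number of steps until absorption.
E[τ | X_0 = 136] = 2040

Let v_k = E[τ | X_0 = k]. Boundary: v_0 = v_151 = 0. Recurrence: v_k = 1 + (v_{k-1} + v_{k+1})/2 for 1 ≤ k ≤ 150. The particular solution to v_k − (v_{k-1} + v_{k+1})/2 = 1 is v_k = −k^2. Adding homogeneous solution A + B k and matching boundaries gives v_k = k (151 − k). Substituting k = 136: v_136 = 136 · 15 = 2040.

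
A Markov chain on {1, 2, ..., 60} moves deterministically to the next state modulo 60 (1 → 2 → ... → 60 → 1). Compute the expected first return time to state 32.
E[T_32 | X_0 = 32] = 60

The chain cycles deterministically, so starting at state 32 it returns in exactly 60 steps. Equivalently, the stationary distribution is uniform π_j = 1/60 for every state j, so by Kac's formula E[T_32] = 1/π_32 = 60.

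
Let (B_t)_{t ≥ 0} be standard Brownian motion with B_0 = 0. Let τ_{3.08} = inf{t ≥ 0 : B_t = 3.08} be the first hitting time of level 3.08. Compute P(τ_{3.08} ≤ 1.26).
P(τ_{3.08} ≤ 1.26) = 2(1 − Φ(3.08/√1.26)) = 2(1 − Φ(2.7439)) ≈ 0.0061

By the reflection principle for standard BM, P(τ_b ≤ t) = 2 · P(B_t ≥ b). Since B_t ~ N(0, t), P(B_t ≥ 3.08) = 1 − Φ(3.08/√t) = 1 − Φ(3.08/√1.26) = 1 − Φ(2.7439) ≈ 0.00304. Doubling: P(τ_{3.08} ≤ 1.26) ≈ 2 · 0.00304 = 0.00608 ≈ 0.0061.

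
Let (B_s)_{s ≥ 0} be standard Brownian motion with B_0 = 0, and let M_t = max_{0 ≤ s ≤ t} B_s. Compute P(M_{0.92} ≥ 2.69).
P(M_{0.92} ≥ 2.69) = 2·P(B_{0.92} ≥ 2.69) = 2(1 − Φ(2.69/√0.92)) ≈ 0.0050

By the reflection principle for Brownian motion, P(M_t ≥ a) = 2 · P(B_t ≥ a) for a ≥ 0. Since B_t ~ N(0, t), P(B_t ≥ 2.69) = 1 − Φ(2.69/√t) = 1 − Φ(2.69/√0.92) = 1 − Φ(2.8045). So
  P(M_{0.92} ≥ 2.69) = 2(1 − Φ(2.8045)) ≈ 0.0050.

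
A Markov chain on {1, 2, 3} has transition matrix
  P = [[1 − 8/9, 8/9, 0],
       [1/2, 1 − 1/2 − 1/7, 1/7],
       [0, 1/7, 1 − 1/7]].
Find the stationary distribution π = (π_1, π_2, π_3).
π = (9/41, 16/41, 16/41)

This is a birth-death chain on three states, which satisfies detailed balance: π_1 · P_{12} = π_2 · P_{21} and π_2 · P_{23} = π_3 · P_{32}.
From π_1 · 8/9 = π_2 · 1/2: π_2/π_1 = (8/9)/(1/2) = 16/9.
From π_2 · 1/7 = π_3 · 1/7: π_3/π_2 = (1/7)/(1/7) = 1.
Take π_1 proportional to 1; then unnormalized π = (1, 16/9, 16/9). Normalize by dividing by the sum 41/9:
  π = (9/41, 16/41, 16/41).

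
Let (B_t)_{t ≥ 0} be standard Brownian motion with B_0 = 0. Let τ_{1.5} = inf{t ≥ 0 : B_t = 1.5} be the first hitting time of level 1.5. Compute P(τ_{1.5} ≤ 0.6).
P(τ_{1.5} ≤ 0.6) = 2(1 − Φ(1.5/√0.6)) = 2(1 − Φ(1.9365)) ≈ 0.0528

By the reflection principle for standard BM, P(τ_b ≤ t) = 2 · P(B_t ≥ b). Since B_t ~ N(0, t), P(B_t ≥ 1.5) = 1 − Φ(1.5/√t) = 1 − Φ(1.5/√0.6) = 1 − Φ(1.9365) ≈ 0.02640. Doubling: P(τ_{1.5} ≤ 0.6) ≈ 2 · 0.02640 = 0.05280 ≈ 0.0528.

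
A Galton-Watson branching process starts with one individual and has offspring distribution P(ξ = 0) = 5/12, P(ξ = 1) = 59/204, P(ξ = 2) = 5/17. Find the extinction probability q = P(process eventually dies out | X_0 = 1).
q = 1

Mean offspring μ = 0·5/12 + 1·59/204 + 2·5/17 = 179/204 ≤ 1. For μ ≤ 1 with offspring not concentrated at 1, the Galton-Watson process goes extinct almost surely, so q = 1.
(Algebraic check: The pgf is f(s) = 5/12 + 59/204·s + 5/17·s². The extinction probability q is the smallest fixed point of f in [0, 1]. Setting s = f(s):
  5/17·s² + (59/204 − 1)·s + 5/12 = 0
  5/17·s² − (5/12 + 5/17)·s + 5/12 = 0
which factors as (s − 1)·(5/17·s − 5/12) = 0, giving roots s = 1 and s = (5/12)/(5/17) = 17/12. Since 17/12 ≥ 1, the smallest root in [0, 1] is s = 1.)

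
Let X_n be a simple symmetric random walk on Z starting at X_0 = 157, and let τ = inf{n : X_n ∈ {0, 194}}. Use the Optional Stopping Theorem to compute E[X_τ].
E[X_τ] = 157

X_n is a martingale and τ is a bounded-mean stopping time (indeed τ is finite a.s. with bounded expectation since the walk is in a bounded region). By the OST, E[X_τ] = E[X_0] = 157. Equivalently: E[X_τ] = 194 · P(hit 194 first) + 0 · P(hit 0 first) = 194 · (157/194) = 157.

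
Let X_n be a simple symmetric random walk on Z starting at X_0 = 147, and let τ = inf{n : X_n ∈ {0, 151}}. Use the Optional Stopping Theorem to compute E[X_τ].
E[X_τ] = 147

X_n is a martingale and τ is a bounded-mean stopping time (indeed τ is finite a.s. with bounded expectation since the walk is in a bounded region). By the OST, E[X_τ] = E[X_0] = 147. Equivalently: E[X_τ] = 151 · P(hit 151 first) + 0 · P(hit 0 first) = 151 · (147/151) = 147.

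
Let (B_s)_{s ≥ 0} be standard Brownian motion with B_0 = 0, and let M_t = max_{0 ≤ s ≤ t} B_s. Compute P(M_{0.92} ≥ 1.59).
P(M_{0.92} ≥ 1.59) = 2·P(B_{0.92} ≥ 1.59) = 2(1 − Φ(1.59/√0.92)) ≈ 0.0974

By the reflection principle for Brownian motion, P(M_t ≥ a) = 2 · P(B_t ≥ a) for a ≥ 0. Since B_t ~ N(0, t), P(B_t ≥ 1.59) = 1 − Φ(1.59/√t) = 1 − Φ(1.59/√0.92) = 1 − Φ(1.6577). So
  P(M_{0.92} ≥ 1.59) = 2(1 − Φ(1.6577)) ≈ 0.0974.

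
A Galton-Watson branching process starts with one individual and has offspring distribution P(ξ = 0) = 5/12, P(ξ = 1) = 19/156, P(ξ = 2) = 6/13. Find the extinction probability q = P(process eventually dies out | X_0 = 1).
q = 65/72

The pgf is f(s) = 5/12 + 19/156·s + 6/13·s². The extinction probability q is the smallest fixed point of f in [0, 1]. Setting s = f(s):
  6/13·s² + (19/156 − 1)·s + 5/12 = 0
  6/13·s² − (5/12 + 6/13)·s + 5/12 = 0
which factors as (s − 1)·(6/13·s − 5/12) = 0, giving roots s = 1 and s = (5/12)/(6/13) = 65/72.
Mean offspring μ = 19/156 + 2·6/13 = 163/156 > 1 (supercritical), so q < 1. The extinction probability is the smaller root: q = (5/12)/(6/13) = 65/72.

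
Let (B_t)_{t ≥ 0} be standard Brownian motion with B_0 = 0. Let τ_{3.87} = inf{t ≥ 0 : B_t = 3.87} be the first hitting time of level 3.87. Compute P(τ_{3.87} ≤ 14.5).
P(τ_{3.87} ≤ 14.5) = 2(1 − Φ(3.87/√14.5)) = 2(1 − Φ(1.0163)) ≈ 0.3095

By the reflection principle for standard BM, P(τ_b ≤ t) = 2 · P(B_t ≥ b). Since B_t ~ N(0, t), P(B_t ≥ 3.87) = 1 − Φ(3.87/√t) = 1 − Φ(3.87/√14.5) = 1 − Φ(1.0163) ≈ 0.15474. Doubling: P(τ_{3.87} ≤ 14.5) ≈ 2 · 0.15474 = 0.30948 ≈ 0.3095.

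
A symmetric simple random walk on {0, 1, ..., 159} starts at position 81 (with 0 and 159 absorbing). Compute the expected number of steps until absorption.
E[τ | X_0 = 81] = 6318

Let v_k = E[τ | X_0 = k]. Boundary: v_0 = v_159 = 0. Recurrence: v_k = 1 + (v_{k-1} + v_{k+1})/2 for 1 ≤ k ≤ 158. The particular solution to v_k − (v_{k-1} + v_{k+1})/2 = 1 is v_k = −k^2. Adding homogeneous solution A + B k and matching boundaries gives v_k = k (159 − k). Substituting k = 81: v_81 = 81 · 78 = 6318.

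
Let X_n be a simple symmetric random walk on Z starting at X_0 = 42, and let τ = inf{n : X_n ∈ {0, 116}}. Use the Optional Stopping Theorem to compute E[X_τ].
E[X_τ] = 42

X_n is a martingale and τ is a bounded-mean stopping time (indeed τ is finite a.s. with bounded expectation since the walk is in a bounded region). By the OST, E[X_τ] = E[X_0] = 42. Equivalently: E[X_τ] = 116 · P(hit 116 first) + 0 · P(hit 0 first) = 116 · (42/116) = 42.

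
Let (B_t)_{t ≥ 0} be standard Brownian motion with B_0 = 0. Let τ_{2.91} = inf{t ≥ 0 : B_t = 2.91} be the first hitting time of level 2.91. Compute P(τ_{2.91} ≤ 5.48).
P(τ_{2.91} ≤ 5.48) = 2(1 − Φ(2.91/√5.48)) = 2(1 − Φ(1.2431)) ≈ 0.2138

By the reflection principle for standard BM, P(τ_b ≤ t) = 2 · P(B_t ≥ b). Since B_t ~ N(0, t), P(B_t ≥ 2.91) = 1 − Φ(2.91/√t) = 1 − Φ(2.91/√5.48) = 1 − Φ(1.2431) ≈ 0.10692. Doubling: P(τ_{2.91} ≤ 5.48) ≈ 2 · 0.10692 = 0.21384 ≈ 0.2138.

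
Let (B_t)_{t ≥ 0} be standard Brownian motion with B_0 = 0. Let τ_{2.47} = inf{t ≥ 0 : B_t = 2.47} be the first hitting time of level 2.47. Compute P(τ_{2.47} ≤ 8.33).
P(τ_{2.47} ≤ 8.33) = 2(1 − Φ(2.47/√8.33)) = 2(1 − Φ(0.8558)) ≈ 0.3921

By the reflection principle for standard BM, P(τ_b ≤ t) = 2 · P(B_t ≥ b). Since B_t ~ N(0, t), P(B_t ≥ 2.47) = 1 − Φ(2.47/√t) = 1 − Φ(2.47/√8.33) = 1 − Φ(0.8558) ≈ 0.19605. Doubling: P(τ_{2.47} ≤ 8.33) ≈ 2 · 0.19605 = 0.39210 ≈ 0.3921.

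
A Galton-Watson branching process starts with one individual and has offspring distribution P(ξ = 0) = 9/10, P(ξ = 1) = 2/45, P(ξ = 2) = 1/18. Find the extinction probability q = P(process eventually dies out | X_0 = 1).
q = 1

Mean offspring μ = 0·9/10 + 1·2/45 + 2·1/18 = 7/45 ≤ 1. For μ ≤ 1 with offspring not concentrated at 1, the Galton-Watson process goes extinct almost surely, so q = 1.
(Algebraic check: The pgf is f(s) = 9/10 + 2/45·s + 1/18·s². The extinction probability q is the smallest fixed point of f in [0, 1]. Setting s = f(s):
  1/18·s² + (2/45 − 1)·s + 9/10 = 0
  1/18·s² − (9/10 + 1/18)·s + 9/10 = 0
which factors as (s − 1)·(1/18·s − 9/10) = 0, giving roots s = 1 and s = (9/10)/(1/18) = 81/5. Since 81/5 ≥ 1, the smallest root in [0, 1] is s = 1.)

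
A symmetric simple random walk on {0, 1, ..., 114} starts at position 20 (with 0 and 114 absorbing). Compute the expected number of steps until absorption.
E[τ | X_0 = 20] = 1880

Let v_k = E[τ | X_0 = k]. Boundary: v_0 = v_114 = 0. Recurrence: v_k = 1 + (v_{k-1} + v_{k+1})/2 for 1 ≤ k ≤ 113. The particular solution to v_k − (v_{k-1} + v_{k+1})/2 = 1 is v_k = −k^2. Adding homogeneous solution A + B k and matching boundaries gives v_k = k (114 − k). Substituting k = 20: v_20 = 20 · 94 = 1880.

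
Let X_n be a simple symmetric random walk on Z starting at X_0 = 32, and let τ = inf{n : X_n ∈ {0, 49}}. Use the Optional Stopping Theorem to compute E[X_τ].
E[X_τ] = 32

X_n is a martingale and τ is a bounded-mean stopping time (indeed τ is finite a.s. with bounded expectation since the walk is in a bounded region). By the OST, E[X_τ] = E[X_0] = 32. Equivalently: E[X_τ] = 49 · P(hit 49 first) + 0 · P(hit 0 first) = 49 · (32/49) = 32.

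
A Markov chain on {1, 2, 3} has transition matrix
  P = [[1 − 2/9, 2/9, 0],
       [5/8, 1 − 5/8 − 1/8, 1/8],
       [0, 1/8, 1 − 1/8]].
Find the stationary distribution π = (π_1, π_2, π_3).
π = (45/77, 16/77, 16/77)

This is a birth-death chain on three states, which satisfies detailed balance: π_1 · P_{12} = π_2 · P_{21} and π_2 · P_{23} = π_3 · P_{32}.
From π_1 · 2/9 = π_2 · 5/8: π_2/π_1 = (2/9)/(5/8) = 16/45.
From π_2 · 1/8 = π_3 · 1/8: π_3/π_2 = (1/8)/(1/8) = 1.
Take π_1 proportional to 1; then unnormalized π = (1, 16/45, 16/45). Normalize by dividing by the sum 77/45:
  π = (45/77, 16/77, 16/77).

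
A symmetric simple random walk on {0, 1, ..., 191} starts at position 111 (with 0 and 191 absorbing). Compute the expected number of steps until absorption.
E[τ | X_0 = 111] = 8880

Let v_k = E[τ | X_0 = k]. Boundary: v_0 = v_191 = 0. Recurrence: v_k = 1 + (v_{k-1} + v_{k+1})/2 for 1 ≤ k ≤ 190. The particular solution to v_k − (v_{k-1} + v_{k+1})/2 = 1 is v_k = −k^2. Adding homogeneous solution A + B k and matching boundaries gives v_k = k (191 − k). Substituting k = 111: v_111 = 111 · 80 = 8880.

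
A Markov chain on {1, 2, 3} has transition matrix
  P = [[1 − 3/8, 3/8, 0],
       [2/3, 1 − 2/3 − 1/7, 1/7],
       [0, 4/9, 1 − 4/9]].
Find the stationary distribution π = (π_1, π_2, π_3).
π = (448/781, 252/781, 81/781)

This is a birth-death chain on three states, which satisfies detailed balance: π_1 · P_{12} = π_2 · P_{21} and π_2 · P_{23} = π_3 · P_{32}.
From π_1 · 3/8 = π_2 · 2/3: π_2/π_1 = (3/8)/(2/3) = 9/16.
From π_2 · 1/7 = π_3 · 4/9: π_3/π_2 = (1/7)/(4/9) = 9/28.
Take π_1 proportional to 1; then unnormalized π = (1, 9/16, 81/448). Normalize by dividing by the sum 781/448:
  π = (448/781, 252/781, 81/781).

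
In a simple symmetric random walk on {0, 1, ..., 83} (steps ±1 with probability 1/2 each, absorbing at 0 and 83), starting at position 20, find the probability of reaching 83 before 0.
P(hit 83 before 0) = 20/83

Let u_k = P(hit 83 before 0 | start at k). Then u_0 = 0, u_83 = 1, and u_k = u_{k-1}/2 + u_{k+1}/2 for 1 ≤ k ≤ 82. This harmonic recurrence is solved by u_k = k/83, giving u_20 = 20/83.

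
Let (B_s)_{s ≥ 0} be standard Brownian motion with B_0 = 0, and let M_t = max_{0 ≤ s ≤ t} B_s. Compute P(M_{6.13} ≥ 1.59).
P(M_{6.13} ≥ 1.59) = 2·P(B_{6.13} ≥ 1.59) = 2(1 − Φ(1.59/√6.13)) ≈ 0.5207

By the reflection principle for Brownian motion, P(M_t ≥ a) = 2 · P(B_t ≥ a) for a ≥ 0. Since B_t ~ N(0, t), P(B_t ≥ 1.59) = 1 − Φ(1.59/√t) = 1 − Φ(1.59/√6.13) = 1 − Φ(0.6422). So
  P(M_{6.13} ≥ 1.59) = 2(1 − Φ(0.6422)) ≈ 0.5207.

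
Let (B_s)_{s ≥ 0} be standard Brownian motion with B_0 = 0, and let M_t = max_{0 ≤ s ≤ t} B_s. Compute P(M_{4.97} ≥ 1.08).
P(M_{4.97} ≥ 1.08) = 2·P(B_{4.97} ≥ 1.08) = 2(1 − Φ(1.08/√4.97)) ≈ 0.6281

By the reflection principle for Brownian motion, P(M_t ≥ a) = 2 · P(B_t ≥ a) for a ≥ 0. Since B_t ~ N(0, t), P(B_t ≥ 1.08) = 1 − Φ(1.08/√t) = 1 − Φ(1.08/√4.97) = 1 − Φ(0.4844). So
  P(M_{4.97} ≥ 1.08) = 2(1 − Φ(0.4844)) ≈ 0.6281.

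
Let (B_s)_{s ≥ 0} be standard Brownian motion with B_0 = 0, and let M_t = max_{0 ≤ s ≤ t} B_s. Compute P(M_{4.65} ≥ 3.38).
P(M_{4.65} ≥ 3.38) = 2·P(B_{4.65} ≥ 3.38) = 2(1 − Φ(3.38/√4.65)) ≈ 0.1170

By the reflection principle for Brownian motion, P(M_t ≥ a) = 2 · P(B_t ≥ a) for a ≥ 0. Since B_t ~ N(0, t), P(B_t ≥ 3.38) = 1 − Φ(3.38/√t) = 1 − Φ(3.38/√4.65) = 1 − Φ(1.5674). So
  P(M_{4.65} ≥ 3.38) = 2(1 − Φ(1.5674)) ≈ 0.1170.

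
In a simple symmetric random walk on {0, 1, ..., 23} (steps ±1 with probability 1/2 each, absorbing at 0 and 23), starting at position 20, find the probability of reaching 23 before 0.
P(hit 23 before 0) = 20/23

Let u_k = P(hit 23 before 0 | start at k). Then u_0 = 0, u_23 = 1, and u_k = u_{k-1}/2 + u_{k+1}/2 for 1 ≤ k ≤ 22. This harmonic recurrence is solved by u_k = k/23, giving u_20 = 20/23.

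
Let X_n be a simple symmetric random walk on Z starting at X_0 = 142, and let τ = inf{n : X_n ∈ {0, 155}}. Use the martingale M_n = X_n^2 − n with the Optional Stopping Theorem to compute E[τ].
E[τ] = 1846

M_n = X_n^2 − n is a martingale (since E[X_{n+1}^2 | F_n] = X_n^2 + 1). By OST (τ has finite mean in a bounded region), E[M_τ] = E[M_0] = X_0^2 − 0 = 142^2 = 20164. Also E[M_τ] = E[X_τ^2] − E[τ]. The walk exits at 0 or 155, with P(hit 155 first) = 142/155, so E[X_τ^2] = 155^2 · 142/155 + 0 = 22010. Thus E[τ] = E[X_τ^2] − E[M_τ] = 22010 − 20164 = 1846 = 142(155 − 142) = 1846.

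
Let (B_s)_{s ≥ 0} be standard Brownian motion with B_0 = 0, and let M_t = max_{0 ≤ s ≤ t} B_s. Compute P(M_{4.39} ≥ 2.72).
P(M_{4.39} ≥ 2.72) = 2·P(B_{4.39} ≥ 2.72) = 2(1 − Φ(2.72/√4.39)) ≈ 0.1942

By the reflection principle for Brownian motion, P(M_t ≥ a) = 2 · P(B_t ≥ a) for a ≥ 0. Since B_t ~ N(0, t), P(B_t ≥ 2.72) = 1 − Φ(2.72/√t) = 1 − Φ(2.72/√4.39) = 1 − Φ(1.2982). So
  P(M_{4.39} ≥ 2.72) = 2(1 − Φ(1.2982)) ≈ 0.1942.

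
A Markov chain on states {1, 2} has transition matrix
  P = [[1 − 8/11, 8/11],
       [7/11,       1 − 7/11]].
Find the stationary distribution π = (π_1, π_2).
π_1 = 7/15, π_2 = 8/15

Solve πP = π with π_1 + π_2 = 1. From πP = π: π_1 · (1 − 8/11) + π_2 · 7/11 = π_1 ⇒ π_2 · 7/11 = π_1 · 8/11 ⇒ π_2/π_1 = (8/11)/(7/11) = 8/7. Together with π_1 + π_2 = 1:
  π_1 = (7/11)/(8/11 + 7/11) = (7/11)/(15/11) = 7/15,
  π_2 = (8/11)/(8/11 + 7/11) = (8/11)/(15/11) = 8/15.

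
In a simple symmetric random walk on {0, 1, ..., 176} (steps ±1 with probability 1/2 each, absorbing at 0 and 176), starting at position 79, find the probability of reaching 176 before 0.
P(hit 176 before 0) = 79/176

Let u_k = P(hit 176 before 0 | start at k). Then u_0 = 0, u_176 = 1, and u_k = u_{k-1}/2 + u_{k+1}/2 for 1 ≤ k ≤ 175. This harmonic recurrence is solved by u_k = k/176, giving u_79 = 79/176.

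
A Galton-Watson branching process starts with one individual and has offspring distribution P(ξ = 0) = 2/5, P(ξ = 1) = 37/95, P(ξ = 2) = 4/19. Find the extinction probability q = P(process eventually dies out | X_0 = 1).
q = 1

Mean offspring μ = 0·2/5 + 1·37/95 + 2·4/19 = 77/95 ≤ 1. For μ ≤ 1 with offspring not concentrated at 1, the Galton-Watson process goes extinct almost surely, so q = 1.
(Algebraic check: The pgf is f(s) = 2/5 + 37/95·s + 4/19·s². The extinction probability q is the smallest fixed point of f in [0, 1]. Setting s = f(s):
  4/19·s² + (37/95 − 1)·s + 2/5 = 0
  4/19·s² − (2/5 + 4/19)·s + 2/5 = 0
which factors as (s − 1)·(4/19·s − 2/5) = 0, giving roots s = 1 and s = (2/5)/(4/19) = 19/10. Since 19/10 ≥ 1, the smallest root in [0, 1] is s = 1.)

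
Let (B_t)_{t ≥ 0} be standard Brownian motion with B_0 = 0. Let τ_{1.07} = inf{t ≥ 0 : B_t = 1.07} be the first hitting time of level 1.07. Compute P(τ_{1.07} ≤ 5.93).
P(τ_{1.07} ≤ 5.93) = 2(1 − Φ(1.07/√5.93)) = 2(1 − Φ(0.4394)) ≈ 0.6604

By the reflection principle for standard BM, P(τ_b ≤ t) = 2 · P(B_t ≥ b). Since B_t ~ N(0, t), P(B_t ≥ 1.07) = 1 − Φ(1.07/√t) = 1 − Φ(1.07/√5.93) = 1 − Φ(0.4394) ≈ 0.33019. Doubling: P(τ_{1.07} ≤ 5.93) ≈ 2 · 0.33019 = 0.66038 ≈ 0.6604.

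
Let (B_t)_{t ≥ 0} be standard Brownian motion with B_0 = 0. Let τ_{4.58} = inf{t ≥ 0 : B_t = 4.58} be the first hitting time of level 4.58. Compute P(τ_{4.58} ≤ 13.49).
P(τ_{4.58} ≤ 13.49) = 2(1 − Φ(4.58/√13.49)) = 2(1 − Φ(1.2470)) ≈ 0.2124

By the reflection principle for standard BM, P(τ_b ≤ t) = 2 · P(B_t ≥ b). Since B_t ~ N(0, t), P(B_t ≥ 4.58) = 1 − Φ(4.58/√t) = 1 − Φ(4.58/√13.49) = 1 − Φ(1.2470) ≈ 0.10620. Doubling: P(τ_{4.58} ≤ 13.49) ≈ 2 · 0.10620 = 0.21240 ≈ 0.2124.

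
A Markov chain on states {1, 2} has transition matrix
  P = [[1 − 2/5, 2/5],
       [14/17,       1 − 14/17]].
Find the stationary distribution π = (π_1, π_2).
π_1 = 35/52, π_2 = 17/52

Solve πP = π with π_1 + π_2 = 1. From πP = π: π_1 · (1 − 2/5) + π_2 · 14/17 = π_1 ⇒ π_2 · 14/17 = π_1 · 2/5 ⇒ π_2/π_1 = (2/5)/(14/17) = 17/35. Together with π_1 + π_2 = 1:
  π_1 = (14/17)/(2/5 + 14/17) = (14/17)/(104/85) = 35/52,
  π_2 = (2/5)/(2/5 + 14/17) = (2/5)/(104/85) = 17/52.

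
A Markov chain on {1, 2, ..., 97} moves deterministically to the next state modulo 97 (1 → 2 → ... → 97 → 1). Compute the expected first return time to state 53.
E[T_53 | X_0 = 53] = 97

The chain cycles deterministically, so starting at state 53 it returns in exactly 97 steps. Equivalently, the stationary distribution is uniform π_j = 1/97 for every state j, so by Kac's formula E[T_53] = 1/π_53 = 97.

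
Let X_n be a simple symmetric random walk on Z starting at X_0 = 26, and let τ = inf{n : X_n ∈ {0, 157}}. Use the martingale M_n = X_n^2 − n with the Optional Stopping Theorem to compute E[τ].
E[τ] = 3406

M_n = X_n^2 − n is a martingale (since E[X_{n+1}^2 | F_n] = X_n^2 + 1). By OST (τ has finite mean in a bounded region), E[M_τ] = E[M_0] = X_0^2 − 0 = 26^2 = 676. Also E[M_τ] = E[X_τ^2] − E[τ]. The walk exits at 0 or 157, with P(hit 157 first) = 26/157, so E[X_τ^2] = 157^2 · 26/157 + 0 = 4082. Thus E[τ] = E[X_τ^2] − E[M_τ] = 4082 − 676 = 3406 = 26(157 − 26) = 3406.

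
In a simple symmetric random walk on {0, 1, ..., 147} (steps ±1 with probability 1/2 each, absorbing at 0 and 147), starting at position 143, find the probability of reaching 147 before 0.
P(hit 147 before 0) = 143/147

Let u_k = P(hit 147 before 0 | start at k). Then u_0 = 0, u_147 = 1, and u_k = u_{k-1}/2 + u_{k+1}/2 for 1 ≤ k ≤ 146. This harmonic recurrence is solved by u_k = k/147, giving u_143 = 143/147.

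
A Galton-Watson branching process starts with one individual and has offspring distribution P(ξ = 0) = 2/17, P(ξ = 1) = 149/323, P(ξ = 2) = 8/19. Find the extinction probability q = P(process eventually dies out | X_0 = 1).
q = 19/68

The pgf is f(s) = 2/17 + 149/323·s + 8/19·s². The extinction probability q is the smallest fixed point of f in [0, 1]. Setting s = f(s):
  8/19·s² + (149/323 − 1)·s + 2/17 = 0
  8/19·s² − (2/17 + 8/19)·s + 2/17 = 0
which factors as (s − 1)·(8/19·s − 2/17) = 0, giving roots s = 1 and s = (2/17)/(8/19) = 19/68.
Mean offspring μ = 149/323 + 2·8/19 = 421/323 > 1 (supercritical), so q < 1. The extinction probability is the smaller root: q = (2/17)/(8/19) = 19/68.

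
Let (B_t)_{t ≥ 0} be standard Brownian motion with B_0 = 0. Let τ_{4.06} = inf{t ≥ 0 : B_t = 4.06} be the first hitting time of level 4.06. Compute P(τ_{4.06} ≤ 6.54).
P(τ_{4.06} ≤ 6.54) = 2(1 − Φ(4.06/√6.54)) = 2(1 − Φ(1.5876)) ≈ 0.1124

By the reflection principle for standard BM, P(τ_b ≤ t) = 2 · P(B_t ≥ b). Since B_t ~ N(0, t), P(B_t ≥ 4.06) = 1 − Φ(4.06/√t) = 1 − Φ(4.06/√6.54) = 1 − Φ(1.5876) ≈ 0.05619. Doubling: P(τ_{4.06} ≤ 6.54) ≈ 2 · 0.05619 = 0.11238 ≈ 0.1124.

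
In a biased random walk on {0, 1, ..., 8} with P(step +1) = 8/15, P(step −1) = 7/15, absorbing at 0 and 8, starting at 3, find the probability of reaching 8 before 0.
P(hit 8 before 0) = (1 − (7/8)^3) / (1 − (7/8)^8) = 5537792/11012415

Let u_k denote P(reach 8 before 0 | start at k). Boundary: u_0 = 0, u_8 = 1. Recurrence: u_k = 8/15·u_{k+1} + 7/15·u_{k-1} for 1 ≤ k ≤ 7. Try u_k = A + B·r^k with r = q/p = (7/15)/(8/15) = 7/8. Substitution satisfies the recurrence; boundary conditions give:
  u_k = (1 − r^k) / (1 − r^N) = (1 − (7/8)^3) / (1 − (7/8)^8) = 5537792/11012415.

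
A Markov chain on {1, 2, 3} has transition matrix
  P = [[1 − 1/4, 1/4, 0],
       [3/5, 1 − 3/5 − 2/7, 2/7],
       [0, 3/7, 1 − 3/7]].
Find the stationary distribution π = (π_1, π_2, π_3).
π = (36/61, 15/61, 10/61)

This is a birth-death chain on three states, which satisfies detailed balance: π_1 · P_{12} = π_2 · P_{21} and π_2 · P_{23} = π_3 · P_{32}.
From π_1 · 1/4 = π_2 · 3/5: π_2/π_1 = (1/4)/(3/5) = 5/12.
From π_2 · 2/7 = π_3 · 3/7: π_3/π_2 = (2/7)/(3/7) = 2/3.
Take π_1 proportional to 1; then unnormalized π = (1, 5/12, 5/18). Normalize by dividing by the sum 61/36:
  π = (36/61, 15/61, 10/61).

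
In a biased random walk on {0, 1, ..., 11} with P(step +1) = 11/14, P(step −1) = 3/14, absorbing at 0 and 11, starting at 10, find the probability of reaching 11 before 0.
P(hit 11 before 0) = (1 − (3/11)^10) / (1 − (3/11)^11) = 35663877634/35663936683

Let u_k denote P(reach 11 before 0 | start at k). Boundary: u_0 = 0, u_11 = 1. Recurrence: u_k = 11/14·u_{k+1} + 3/14·u_{k-1} for 1 ≤ k ≤ 10. Try u_k = A + B·r^k with r = q/p = (3/14)/(11/14) = 3/11. Substitution satisfies the recurrence; boundary conditions give:
  u_k = (1 − r^k) / (1 − r^N) = (1 − (3/11)^10) / (1 − (3/11)^11) = 35663877634/35663936683.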